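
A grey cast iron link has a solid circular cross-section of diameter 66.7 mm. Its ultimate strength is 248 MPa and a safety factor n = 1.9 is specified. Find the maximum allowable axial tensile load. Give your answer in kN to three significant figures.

F_allow = 456 kN

σ_allow = 248/1.9 = 130.5 MPa.
A = πd²/4 = π×66.7²/4 = 3494 mm².
F_allow = σ_allow × A = 130.5×3494 = 456100 N.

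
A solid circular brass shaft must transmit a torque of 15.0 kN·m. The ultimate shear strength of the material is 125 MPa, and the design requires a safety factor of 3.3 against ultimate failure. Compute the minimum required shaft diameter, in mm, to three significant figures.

d = 126 mm

Allowable shear stress τ_allow = 125/3.3 = 37.88 MPa.
For a solid shaft τ = 16T/(πd³), so d³ = 16T/(π τ_allow) = 16×1.5000×10^7/(π×37.88) = 2.017×10^6 mm³.
d = (2.017×10^6)^(1/3) = 126.3 mm.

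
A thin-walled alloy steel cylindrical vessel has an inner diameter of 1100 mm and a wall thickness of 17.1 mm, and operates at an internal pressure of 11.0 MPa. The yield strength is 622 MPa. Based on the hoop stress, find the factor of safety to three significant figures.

n = 1.76

σ_h = pD/(2t) = 11.0×1100/(2×17.1) = 353.8 MPa.
n = 622/353.8 = 1.758.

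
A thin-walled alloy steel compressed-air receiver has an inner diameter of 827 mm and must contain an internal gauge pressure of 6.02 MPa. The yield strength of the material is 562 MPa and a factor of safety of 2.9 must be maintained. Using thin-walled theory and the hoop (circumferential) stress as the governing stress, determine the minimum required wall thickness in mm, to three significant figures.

t = 12.8 mm

σ_allow = 562/2.9 = 193.8 MPa.
Hoop stress σ_h = pD/(2t), so t = pD/(2σ_allow) = 6.02×827/(2×193.8) = 12.84 mm.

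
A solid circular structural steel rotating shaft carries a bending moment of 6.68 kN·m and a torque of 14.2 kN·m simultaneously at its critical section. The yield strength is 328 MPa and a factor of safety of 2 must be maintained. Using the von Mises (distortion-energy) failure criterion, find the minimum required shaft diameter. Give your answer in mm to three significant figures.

d = 95.4 mm

σ_allow = σ_y/n = 328/2 = 164.0 MPa.
For a solid shaft σ_b = 32M/(πd³) and τ = 16T/(πd³), so the von Mises stress is σ' = (16/πd³)·√(4M²+3T²).
√(4M²+3T²) = √(4×(6.680×10^6)² + 3×(1.420×10^7)²) = 2.799×10^7 N·mm.
d³ = 16×2.799×10^7/(π×164.0) = 869200 mm³.
d = 95.43 mm.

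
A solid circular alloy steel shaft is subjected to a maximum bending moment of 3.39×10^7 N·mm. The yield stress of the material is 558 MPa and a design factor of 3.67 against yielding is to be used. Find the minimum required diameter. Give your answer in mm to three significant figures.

d = 131 mm

σ_allow = 558/3.67 = 152.0 MPa.
For a solid circular section σ = 32M/(πd³), so d³ = 32M/(π σ_allow) = 32×3.3900×10^7/(π×152.0) = 2.271×10^6 mm³.
d = 131.4 mm.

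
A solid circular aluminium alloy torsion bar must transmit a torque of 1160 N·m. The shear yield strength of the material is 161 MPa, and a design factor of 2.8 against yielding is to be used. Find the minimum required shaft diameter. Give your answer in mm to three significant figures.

d = 46.8 mm

Allowable shear stress τ_allow = 161/2.8 = 57.50 MPa.
For a solid shaft τ = 16T/(πd³), so d³ = 16T/(π τ_allow) = 16×1160000/(π×57.50) = 102700 mm³.
d = (102700)^(1/3) = 46.84 mm.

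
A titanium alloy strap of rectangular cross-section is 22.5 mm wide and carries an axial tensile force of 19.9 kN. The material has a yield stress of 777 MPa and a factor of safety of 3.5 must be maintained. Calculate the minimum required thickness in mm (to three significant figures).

σ_allow = 777/3.5 = 222.0 MPa.
Required area A = F/σ_allow = 19900/222.0 = 89.64 mm².
t = A/w = 89.64/22.5 = 3.984 mm.

t = 3.98 mm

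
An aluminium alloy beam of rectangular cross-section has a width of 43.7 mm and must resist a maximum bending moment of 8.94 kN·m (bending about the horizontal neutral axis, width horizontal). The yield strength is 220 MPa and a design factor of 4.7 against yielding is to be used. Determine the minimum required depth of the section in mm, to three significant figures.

σ_allow = 220/4.7 = 46.81 MPa.
For a rectangular section σ = 6M/(bh²), so h² = 6M/(b σ_allow) = 6×8940000/(43.7×46.81) = 26220 mm².
h = 161.9 mm.

h = 162 mm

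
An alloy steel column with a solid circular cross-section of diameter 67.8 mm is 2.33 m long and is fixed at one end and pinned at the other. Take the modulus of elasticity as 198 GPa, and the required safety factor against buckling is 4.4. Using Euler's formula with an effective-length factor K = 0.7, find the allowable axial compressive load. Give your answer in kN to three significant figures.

I = πd⁴/64 = π×67.8⁴/64 = 1.037×10^6 mm⁴.
Effective length L_e = KL = 0.7×2.33 m = 1631 mm.
Euler critical load P_cr = π²EI/L_e² = π²×198000×1.037×10^6/1631² = 762000 N.
P_allow = P_cr/n = 762000/4.4 = 173200 N.

P_allow = 173 kN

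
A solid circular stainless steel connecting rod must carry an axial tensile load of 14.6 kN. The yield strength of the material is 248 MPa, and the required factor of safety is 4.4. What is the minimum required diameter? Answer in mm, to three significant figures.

Allowable stress σ_allow = 248/4.4 = 56.36 MPa.
Required area A = F/σ_allow = 14600/56.36 = 259.0 mm².
A = πd²/4 → d = √(4A/π) = 18.16 mm.

d = 18.2 mm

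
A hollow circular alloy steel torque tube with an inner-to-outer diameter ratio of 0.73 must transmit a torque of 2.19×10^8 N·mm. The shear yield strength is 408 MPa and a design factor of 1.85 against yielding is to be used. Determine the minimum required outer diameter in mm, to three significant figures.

d_o = 192 mm

τ_allow = 408/1.85 = 220.5 MPa.
For a hollow shaft τ = 16T/[πd_o³(1−k⁴)] with k = 0.73, so 1−k⁴ = 0.7160.
d_o³ = 16T/[π τ_allow (1−k⁴)] = 16×2.1900×10^8/(π×220.5×0.7160) = 7.063×10^6 mm³.
d_o = 191.9 mm.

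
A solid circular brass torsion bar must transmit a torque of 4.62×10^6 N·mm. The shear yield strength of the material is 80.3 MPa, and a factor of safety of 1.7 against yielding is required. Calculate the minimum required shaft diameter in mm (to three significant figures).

d = 79.3 mm

Allowable shear stress τ_allow = 80.3/1.7 = 47.24 MPa.
For a solid shaft τ = 16T/(πd³), so d³ = 16T/(π τ_allow) = 16×4620000/(π×47.24) = 498100 mm³.
d = (498100)^(1/3) = 79.27 mm.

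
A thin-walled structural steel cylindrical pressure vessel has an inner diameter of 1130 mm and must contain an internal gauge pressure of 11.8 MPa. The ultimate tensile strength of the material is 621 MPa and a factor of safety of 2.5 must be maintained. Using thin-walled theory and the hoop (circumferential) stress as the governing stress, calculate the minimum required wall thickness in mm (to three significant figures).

t = 26.8 mm

σ_allow = 621/2.5 = 248.4 MPa.
Hoop stress σ_h = pD/(2t), so t = pD/(2σ_allow) = 11.8×1130/(2×248.4) = 26.84 mm.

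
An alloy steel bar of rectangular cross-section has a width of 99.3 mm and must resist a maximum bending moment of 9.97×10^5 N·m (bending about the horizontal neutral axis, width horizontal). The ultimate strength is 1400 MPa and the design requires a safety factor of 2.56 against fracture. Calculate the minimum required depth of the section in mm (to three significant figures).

h = 332 mm

σ_allow = 1400/2.56 = 546.9 MPa.
For a rectangular section σ = 6M/(bh²), so h² = 6M/(b σ_allow) = 6×9.9700×10^8/(99.3×546.9) = 110200 mm².
h = 331.9 mm.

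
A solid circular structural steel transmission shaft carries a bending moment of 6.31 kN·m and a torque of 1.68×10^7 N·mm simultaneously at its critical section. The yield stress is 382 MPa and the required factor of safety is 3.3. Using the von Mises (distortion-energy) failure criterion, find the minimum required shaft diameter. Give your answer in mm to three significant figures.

d = 112 mm

σ_allow = σ_y/n = 382/3.3 = 115.8 MPa.
For a solid shaft σ_b = 32M/(πd³) and τ = 16T/(πd³), so the von Mises stress is σ' = (16/πd³)·√(4M²+3T²).
√(4M²+3T²) = √(4×(6.310×10^6)² + 3×(1.680×10^7)²) = 3.172×10^7 N·mm.
d³ = 16×3.172×10^7/(π×115.8) = 1.395×10^6 mm³.
d = 111.7 mm.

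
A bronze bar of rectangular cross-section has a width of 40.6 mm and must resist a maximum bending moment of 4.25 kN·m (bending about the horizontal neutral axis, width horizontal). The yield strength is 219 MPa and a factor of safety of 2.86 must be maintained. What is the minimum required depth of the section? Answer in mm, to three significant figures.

h = 90.6 mm

σ_allow = 219/2.86 = 76.57 MPa.
For a rectangular section σ = 6M/(bh²), so h² = 6M/(b σ_allow) = 6×4250000/(40.6×76.57) = 8202 mm².
h = 90.57 mm.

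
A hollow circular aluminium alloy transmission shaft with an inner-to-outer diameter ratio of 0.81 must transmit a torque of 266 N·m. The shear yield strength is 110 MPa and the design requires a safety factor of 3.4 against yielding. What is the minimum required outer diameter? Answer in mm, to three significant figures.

τ_allow = 110/3.4 = 32.35 MPa.
For a hollow shaft τ = 16T/[πd_o³(1−k⁴)] with k = 0.81, so 1−k⁴ = 0.5695.
d_o³ = 16T/[π τ_allow (1−k⁴)] = 16×266000/(π×32.35×0.5695) = 73520 mm³.
d_o = 41.89 mm.

d_o = 41.9 mm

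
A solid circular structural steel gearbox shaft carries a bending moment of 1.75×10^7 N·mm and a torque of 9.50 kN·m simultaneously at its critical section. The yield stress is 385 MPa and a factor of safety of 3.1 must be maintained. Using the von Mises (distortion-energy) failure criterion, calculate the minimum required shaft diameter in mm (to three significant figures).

σ_allow = σ_y/n = 385/3.1 = 124.2 MPa.
For a solid shaft σ_b = 32M/(πd³) and τ = 16T/(πd³), so the von Mises stress is σ' = (16/πd³)·√(4M²+3T²).
√(4M²+3T²) = √(4×(1.750×10^7)² + 3×(9.500×10^6)²) = 3.867×10^7 N·mm.
d³ = 16×3.867×10^7/(π×124.2) = 1.586×10^6 mm³.
d = 116.6 mm.

d = 117 mm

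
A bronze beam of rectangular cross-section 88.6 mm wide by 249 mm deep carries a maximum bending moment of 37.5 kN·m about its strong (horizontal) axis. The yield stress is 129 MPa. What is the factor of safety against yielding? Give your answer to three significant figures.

Section modulus S = bh²/6 = 88.6×249²/6 = 915500 mm³.
σ = M/S = 3.7500×10^7/915500 = 40.96 MPa.
n = 129/40.96 = 3.149.

n = 3.15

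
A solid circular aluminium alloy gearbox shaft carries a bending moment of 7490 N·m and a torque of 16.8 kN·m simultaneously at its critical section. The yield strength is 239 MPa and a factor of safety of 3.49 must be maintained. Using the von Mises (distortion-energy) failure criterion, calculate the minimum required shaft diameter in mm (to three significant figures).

d = 135 mm

σ_allow = σ_y/n = 239/3.49 = 68.48 MPa.
For a solid shaft σ_b = 32M/(πd³) and τ = 16T/(πd³), so the von Mises stress is σ' = (16/πd³)·√(4M²+3T²).
√(4M²+3T²) = √(4×(7.490×10^6)² + 3×(1.680×10^7)²) = 3.273×10^7 N·mm.
d³ = 16×3.273×10^7/(π×68.48) = 2.434×10^6 mm³.
d = 134.5 mm.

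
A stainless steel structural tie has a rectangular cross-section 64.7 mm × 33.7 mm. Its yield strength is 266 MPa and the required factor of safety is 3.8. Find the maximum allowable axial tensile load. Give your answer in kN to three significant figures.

σ_allow = 266/3.8 = 70.00 MPa.
A = 64.7×33.7 = 2180 mm².
F_allow = σ_allow × A = 70.00×2180 = 152600 N.

F_allow = 153 kN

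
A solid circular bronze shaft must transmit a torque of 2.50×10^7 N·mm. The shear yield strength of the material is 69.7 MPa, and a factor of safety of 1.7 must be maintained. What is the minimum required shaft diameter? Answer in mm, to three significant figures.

Allowable shear stress τ_allow = 69.7/1.7 = 41.00 MPa.
For a solid shaft τ = 16T/(πd³), so d³ = 16T/(π τ_allow) = 16×2.5000×10^7/(π×41.00) = 3.105×10^6 mm³.
d = (3.105×10^6)^(1/3) = 145.9 mm.

d = 146 mm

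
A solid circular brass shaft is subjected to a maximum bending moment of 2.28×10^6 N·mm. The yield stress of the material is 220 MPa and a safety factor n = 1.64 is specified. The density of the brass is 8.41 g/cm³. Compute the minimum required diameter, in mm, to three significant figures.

d = 55.7 mm

σ_allow = 220/1.64 = 134.1 MPa.
For a solid circular section σ = 32M/(πd³), so d³ = 32M/(π σ_allow) = 32×2280000/(π×134.1) = 173100 mm³.
d = 55.73 mm.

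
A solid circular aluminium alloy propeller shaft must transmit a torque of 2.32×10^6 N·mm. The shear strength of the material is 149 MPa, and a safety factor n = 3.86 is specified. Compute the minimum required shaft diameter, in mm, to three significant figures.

Allowable shear stress τ_allow = 149/3.86 = 38.60 MPa.
For a solid shaft τ = 16T/(πd³), so d³ = 16T/(π τ_allow) = 16×2320000/(π×38.60) = 306100 mm³.
d = (306100)^(1/3) = 67.39 mm.

d = 67.4 mm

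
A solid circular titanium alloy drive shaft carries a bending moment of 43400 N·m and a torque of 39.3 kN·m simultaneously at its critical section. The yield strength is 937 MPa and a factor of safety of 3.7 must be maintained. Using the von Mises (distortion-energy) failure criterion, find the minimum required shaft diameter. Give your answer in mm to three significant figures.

d = 130 mm

σ_allow = σ_y/n = 937/3.7 = 253.2 MPa.
For a solid shaft σ_b = 32M/(πd³) and τ = 16T/(πd³), so the von Mises stress is σ' = (16/πd³)·√(4M²+3T²).
√(4M²+3T²) = √(4×(4.340×10^7)² + 3×(3.930×10^7)²) = 1.103×10^8 N·mm.
d³ = 16×1.103×10^8/(π×253.2) = 2.218×10^6 mm³.
d = 130.4 mm.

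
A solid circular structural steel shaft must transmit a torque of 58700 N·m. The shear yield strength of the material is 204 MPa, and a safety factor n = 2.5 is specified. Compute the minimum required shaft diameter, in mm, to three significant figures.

d = 154 mm

Allowable shear stress τ_allow = 204/2.5 = 81.60 MPa.
For a solid shaft τ = 16T/(πd³), so d³ = 16T/(π τ_allow) = 16×5.8700×10^7/(π×81.60) = 3.664×10^6 mm³.
d = (3.664×10^6)^(1/3) = 154.2 mm.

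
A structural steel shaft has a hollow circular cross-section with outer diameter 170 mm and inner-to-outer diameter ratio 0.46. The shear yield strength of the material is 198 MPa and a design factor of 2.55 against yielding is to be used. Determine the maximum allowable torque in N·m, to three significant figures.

T_allow = 71500 N·m

τ_allow = 198/2.55 = 77.65 MPa.
For a hollow shaft T_allow = τ_allow·πd_o³(1−k⁴)/16 with 1−k⁴ = 0.9552, so πd_o³(1−k⁴)/16 = 921500 mm³.
T_allow = 77.65×921500 = 7.155×10^7 N·mm = 71550 N·m.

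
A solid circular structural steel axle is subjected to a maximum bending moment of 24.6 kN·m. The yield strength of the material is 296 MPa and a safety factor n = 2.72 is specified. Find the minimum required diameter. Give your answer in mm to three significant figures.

σ_allow = 296/2.72 = 108.8 MPa.
For a solid circular section σ = 32M/(πd³), so d³ = 32M/(π σ_allow) = 32×2.4600×10^7/(π×108.8) = 2.303×10^6 mm³.
d = 132.0 mm.

d = 132 mm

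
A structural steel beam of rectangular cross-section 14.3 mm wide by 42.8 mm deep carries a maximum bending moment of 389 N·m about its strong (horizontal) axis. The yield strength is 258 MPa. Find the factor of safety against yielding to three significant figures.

Section modulus S = bh²/6 = 14.3×42.8²/6 = 4366 mm³.
σ = M/S = 389000/4366 = 89.10 MPa.
n = 258/89.10 = 2.896.

n = 2.90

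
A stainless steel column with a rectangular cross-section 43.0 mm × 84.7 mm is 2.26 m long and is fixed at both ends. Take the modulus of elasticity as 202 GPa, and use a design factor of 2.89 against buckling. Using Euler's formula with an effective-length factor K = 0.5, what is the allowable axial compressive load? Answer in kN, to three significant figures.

Buckling occurs about the weak axis: I_min = h·b³/12 = 84.7×43.0³/12 = 561200 mm⁴ (b = 43.0 mm is the smaller dimension).
Effective length L_e = KL = 0.5×2.26 m = 1130 mm.
Euler critical load P_cr = π²EI/L_e² = π²×202000×561200/1130² = 876200 N.
P_allow = P_cr/n = 876200/2.89 = 303200 N.

P_allow = 303 kN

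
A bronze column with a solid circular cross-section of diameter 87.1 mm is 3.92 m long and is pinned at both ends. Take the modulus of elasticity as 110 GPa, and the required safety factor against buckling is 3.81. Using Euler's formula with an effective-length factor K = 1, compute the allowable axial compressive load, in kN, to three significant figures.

I = πd⁴/64 = π×87.1⁴/64 = 2.825×10^6 mm⁴.
Effective length L_e = KL = 1×3.92 m = 3920 mm.
Euler critical load P_cr = π²EI/L_e² = π²×110000×2.825×10^6/3920² = 199600 N.
P_allow = P_cr/n = 199600/3.81 = 52390 N.

P_allow = 52.4 kN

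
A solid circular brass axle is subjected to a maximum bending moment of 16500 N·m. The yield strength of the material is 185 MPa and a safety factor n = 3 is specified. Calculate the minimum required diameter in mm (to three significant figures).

d = 140 mm

σ_allow = 185/3 = 61.67 MPa.
For a solid circular section σ = 32M/(πd³), so d³ = 32M/(π σ_allow) = 32×1.6500×10^7/(π×61.67) = 2.725×10^6 mm³.
d = 139.7 mm.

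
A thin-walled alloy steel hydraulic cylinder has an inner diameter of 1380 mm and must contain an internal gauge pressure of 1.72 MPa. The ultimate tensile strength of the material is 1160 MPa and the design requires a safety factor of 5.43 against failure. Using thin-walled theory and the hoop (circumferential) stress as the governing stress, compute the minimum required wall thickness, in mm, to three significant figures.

σ_allow = 1160/5.43 = 213.6 MPa.
Hoop stress σ_h = pD/(2t), so t = pD/(2σ_allow) = 1.72×1380/(2×213.6) = 5.555 mm.

t = 5.56 mm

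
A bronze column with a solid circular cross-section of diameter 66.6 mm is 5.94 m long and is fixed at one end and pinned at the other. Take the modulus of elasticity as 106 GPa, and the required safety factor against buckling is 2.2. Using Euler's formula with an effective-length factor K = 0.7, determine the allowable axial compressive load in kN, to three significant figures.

I = πd⁴/64 = π×66.6⁴/64 = 965800 mm⁴.
Effective length L_e = KL = 0.7×5.94 m = 4158 mm.
Euler critical load P_cr = π²EI/L_e² = π²×106000×965800/4158² = 58440 N.
P_allow = P_cr/n = 58440/2.2 = 26560 N.

P_allow = 26.6 kN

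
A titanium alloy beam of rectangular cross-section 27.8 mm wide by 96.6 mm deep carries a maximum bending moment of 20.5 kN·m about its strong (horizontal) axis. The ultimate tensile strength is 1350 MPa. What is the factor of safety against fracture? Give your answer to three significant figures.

Section modulus S = bh²/6 = 27.8×96.6²/6 = 43240 mm³.
σ = M/S = 2.0500×10^7/43240 = 474.1 MPa.
n = 1350/474.1 = 2.847.

n = 2.85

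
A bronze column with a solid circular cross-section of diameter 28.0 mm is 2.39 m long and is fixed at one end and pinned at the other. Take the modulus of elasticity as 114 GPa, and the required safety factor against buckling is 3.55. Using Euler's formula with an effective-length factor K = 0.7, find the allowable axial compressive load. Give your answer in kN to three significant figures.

P_allow = 3.42 kN

I = πd⁴/64 = π×28.0⁴/64 = 30170 mm⁴.
Effective length L_e = KL = 0.7×2.39 m = 1673 mm.
Euler critical load P_cr = π²EI/L_e² = π²×114000×30170/1673² = 12130 N.
P_allow = P_cr/n = 12130/3.55 = 3417 N.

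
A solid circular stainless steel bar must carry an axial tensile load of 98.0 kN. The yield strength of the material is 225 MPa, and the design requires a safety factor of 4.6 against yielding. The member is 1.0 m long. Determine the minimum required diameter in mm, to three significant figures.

Allowable stress σ_allow = 225/4.6 = 48.91 MPa.
Required area A = F/σ_allow = 98000/48.91 = 2004 mm².
A = πd²/4 → d = √(4A/π) = 50.51 mm.

d = 50.5 mm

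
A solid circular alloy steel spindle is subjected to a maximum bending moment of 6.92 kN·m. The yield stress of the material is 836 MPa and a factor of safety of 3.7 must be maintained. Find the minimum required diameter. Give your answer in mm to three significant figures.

σ_allow = 836/3.7 = 225.9 MPa.
For a solid circular section σ = 32M/(πd³), so d³ = 32M/(π σ_allow) = 32×6920000/(π×225.9) = 312000 mm³.
d = 67.82 mm.

d = 67.8 mm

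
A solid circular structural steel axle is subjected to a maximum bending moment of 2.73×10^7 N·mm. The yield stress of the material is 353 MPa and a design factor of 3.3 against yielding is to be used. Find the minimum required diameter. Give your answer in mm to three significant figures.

σ_allow = 353/3.3 = 107.0 MPa.
For a solid circular section σ = 32M/(πd³), so d³ = 32M/(π σ_allow) = 32×2.7300×10^7/(π×107.0) = 2.600×10^6 mm³.
d = 137.5 mm.

d = 137 mm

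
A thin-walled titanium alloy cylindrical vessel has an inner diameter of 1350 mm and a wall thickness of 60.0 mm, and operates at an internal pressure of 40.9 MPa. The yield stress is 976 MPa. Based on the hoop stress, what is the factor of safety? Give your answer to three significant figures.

σ_h = pD/(2t) = 40.9×1350/(2×60.0) = 460.1 MPa.
n = 976/460.1 = 2.121.

n = 2.12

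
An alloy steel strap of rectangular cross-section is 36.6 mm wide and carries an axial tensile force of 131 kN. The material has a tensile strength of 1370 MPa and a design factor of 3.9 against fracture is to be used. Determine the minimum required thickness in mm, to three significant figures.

t = 10.2 mm

σ_allow = 1370/3.9 = 351.3 MPa.
Required area A = F/σ_allow = 131000/351.3 = 372.9 mm².
t = A/w = 372.9/36.6 = 10.19 mm.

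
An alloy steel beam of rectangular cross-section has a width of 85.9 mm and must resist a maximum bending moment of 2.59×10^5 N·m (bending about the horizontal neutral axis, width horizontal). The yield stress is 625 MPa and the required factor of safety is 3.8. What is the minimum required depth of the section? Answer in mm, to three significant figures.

h = 332 mm

σ_allow = 625/3.8 = 164.5 MPa.
For a rectangular section σ = 6M/(bh²), so h² = 6M/(b σ_allow) = 6×2.5900×10^8/(85.9×164.5) = 110000 mm².
h = 331.7 mm.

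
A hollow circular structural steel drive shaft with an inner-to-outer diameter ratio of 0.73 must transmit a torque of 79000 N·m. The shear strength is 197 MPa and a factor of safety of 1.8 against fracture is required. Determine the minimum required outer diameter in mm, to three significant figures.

d_o = 173 mm

τ_allow = 197/1.8 = 109.4 MPa.
For a hollow shaft τ = 16T/[πd_o³(1−k⁴)] with k = 0.73, so 1−k⁴ = 0.7160.
d_o³ = 16T/[π τ_allow (1−k⁴)] = 16×7.9000×10^7/(π×109.4×0.7160) = 5.134×10^6 mm³.
d_o = 172.5 mm.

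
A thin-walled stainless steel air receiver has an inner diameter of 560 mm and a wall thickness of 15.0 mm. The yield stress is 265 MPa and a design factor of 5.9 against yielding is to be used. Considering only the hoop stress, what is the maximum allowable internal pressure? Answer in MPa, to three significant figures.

σ_allow = 265/5.9 = 44.92 MPa.
σ_h = pD/(2t) → p_allow = 2σ_allow t/D = 2×44.92×15.0/560 = 2.406 MPa.

p_allow = 2.41 MPa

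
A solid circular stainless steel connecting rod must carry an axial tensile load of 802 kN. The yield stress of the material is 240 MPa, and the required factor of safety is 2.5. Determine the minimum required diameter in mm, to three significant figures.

Allowable stress σ_allow = 240/2.5 = 96.00 MPa.
Required area A = F/σ_allow = 802000/96.00 = 8354 mm².
A = πd²/4 → d = √(4A/π) = 103.1 mm.

d = 103 mm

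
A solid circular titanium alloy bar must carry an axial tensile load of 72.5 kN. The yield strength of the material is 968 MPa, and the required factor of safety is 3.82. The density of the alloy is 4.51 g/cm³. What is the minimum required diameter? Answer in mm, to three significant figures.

d = 19.1 mm

Allowable stress σ_allow = 968/3.82 = 253.4 MPa.
Required area A = F/σ_allow = 72500/253.4 = 286.1 mm².
A = πd²/4 → d = √(4A/π) = 19.09 mm.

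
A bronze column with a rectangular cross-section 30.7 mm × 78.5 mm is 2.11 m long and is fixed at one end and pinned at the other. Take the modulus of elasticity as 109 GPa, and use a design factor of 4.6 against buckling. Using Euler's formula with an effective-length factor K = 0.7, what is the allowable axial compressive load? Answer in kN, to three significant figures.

P_allow = 20.3 kN

Buckling occurs about the weak axis: I_min = h·b³/12 = 78.5×30.7³/12 = 189300 mm⁴ (b = 30.7 mm is the smaller dimension).
Effective length L_e = KL = 0.7×2.11 m = 1477 mm.
Euler critical load P_cr = π²EI/L_e² = π²×109000×189300/1477² = 93340 N.
P_allow = P_cr/n = 93340/4.6 = 20290 N.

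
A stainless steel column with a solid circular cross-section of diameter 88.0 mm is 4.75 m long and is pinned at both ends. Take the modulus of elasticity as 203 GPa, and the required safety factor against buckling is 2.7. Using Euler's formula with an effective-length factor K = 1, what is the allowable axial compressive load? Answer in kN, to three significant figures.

P_allow = 96.8 kN

I = πd⁴/64 = π×88.0⁴/64 = 2.944×10^6 mm⁴.
Effective length L_e = KL = 1×4.75 m = 4750 mm.
Euler critical load P_cr = π²EI/L_e² = π²×203000×2.944×10^6/4750² = 261400 N.
P_allow = P_cr/n = 261400/2.7 = 96820 N.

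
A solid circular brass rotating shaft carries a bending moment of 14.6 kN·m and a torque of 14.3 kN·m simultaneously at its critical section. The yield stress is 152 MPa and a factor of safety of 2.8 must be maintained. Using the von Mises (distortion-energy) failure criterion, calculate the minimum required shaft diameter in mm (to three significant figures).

d = 153 mm

σ_allow = σ_y/n = 152/2.8 = 54.29 MPa.
For a solid shaft σ_b = 32M/(πd³) and τ = 16T/(πd³), so the von Mises stress is σ' = (16/πd³)·√(4M²+3T²).
√(4M²+3T²) = √(4×(1.460×10^7)² + 3×(1.430×10^7)²) = 3.829×10^7 N·mm.
d³ = 16×3.829×10^7/(π×54.29) = 3.592×10^6 mm³.
d = 153.2 mm.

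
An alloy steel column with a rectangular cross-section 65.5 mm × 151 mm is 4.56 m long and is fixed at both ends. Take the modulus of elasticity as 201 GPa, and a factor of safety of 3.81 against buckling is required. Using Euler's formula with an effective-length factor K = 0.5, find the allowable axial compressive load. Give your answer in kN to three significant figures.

P_allow = 354 kN

Buckling occurs about the weak axis: I_min = h·b³/12 = 151×65.5³/12 = 3.536×10^6 mm⁴ (b = 65.5 mm is the smaller dimension).
Effective length L_e = KL = 0.5×4.56 m = 2280 mm.
Euler critical load P_cr = π²EI/L_e² = π²×201000×3.536×10^6/2280² = 1.349×10^6 N.
P_allow = P_cr/n = 1.349×10^6/3.81 = 354200 N.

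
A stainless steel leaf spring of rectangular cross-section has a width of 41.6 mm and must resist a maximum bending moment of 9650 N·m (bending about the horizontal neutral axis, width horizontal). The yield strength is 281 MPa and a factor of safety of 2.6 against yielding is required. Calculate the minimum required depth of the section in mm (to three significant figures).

h = 113 mm

σ_allow = 281/2.6 = 108.1 MPa.
For a rectangular section σ = 6M/(bh²), so h² = 6M/(b σ_allow) = 6×9650000/(41.6×108.1) = 12880 mm².
h = 113.5 mm.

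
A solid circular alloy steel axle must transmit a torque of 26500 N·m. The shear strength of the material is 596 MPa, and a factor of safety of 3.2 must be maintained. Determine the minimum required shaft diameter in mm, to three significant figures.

Allowable shear stress τ_allow = 596/3.2 = 186.2 MPa.
For a solid shaft τ = 16T/(πd³), so d³ = 16T/(π τ_allow) = 16×2.6500×10^7/(π×186.2) = 724600 mm³.
d = (724600)^(1/3) = 89.82 mm.

d = 89.8 mm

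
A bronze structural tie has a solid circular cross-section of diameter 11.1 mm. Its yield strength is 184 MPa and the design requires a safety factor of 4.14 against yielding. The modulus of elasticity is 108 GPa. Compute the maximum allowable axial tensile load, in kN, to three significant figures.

F_allow = 4.30 kN

σ_allow = 184/4.14 = 44.44 MPa.
A = πd²/4 = π×11.1²/4 = 96.77 mm².
F_allow = σ_allow × A = 44.44×96.77 = 4301 N.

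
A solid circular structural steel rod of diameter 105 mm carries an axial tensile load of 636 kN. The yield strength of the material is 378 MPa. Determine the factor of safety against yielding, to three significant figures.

n = 5.15

A = πd²/4 = 8659 mm².
σ = F/A = 636000/8659 = 73.45 MPa.
n = 378/73.45 = 5.146.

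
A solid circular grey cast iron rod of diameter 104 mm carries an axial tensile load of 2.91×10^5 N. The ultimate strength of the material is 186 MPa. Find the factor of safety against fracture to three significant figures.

A = πd²/4 = 8495 mm².
σ = F/A = 291000/8495 = 34.26 MPa.
n = 186/34.26 = 5.430.

n = 5.43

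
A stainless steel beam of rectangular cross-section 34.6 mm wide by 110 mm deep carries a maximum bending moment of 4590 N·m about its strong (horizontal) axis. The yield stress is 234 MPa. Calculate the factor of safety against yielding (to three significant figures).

n = 3.56

Section modulus S = bh²/6 = 34.6×110²/6 = 69780 mm³.
σ = M/S = 4590000/69780 = 65.78 MPa.
n = 234/65.78 = 3.557.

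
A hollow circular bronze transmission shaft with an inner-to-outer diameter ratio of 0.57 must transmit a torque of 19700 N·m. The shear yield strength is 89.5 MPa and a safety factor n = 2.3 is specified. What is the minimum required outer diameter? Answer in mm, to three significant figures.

τ_allow = 89.5/2.3 = 38.91 MPa.
For a hollow shaft τ = 16T/[πd_o³(1−k⁴)] with k = 0.57, so 1−k⁴ = 0.8944.
d_o³ = 16T/[π τ_allow (1−k⁴)] = 16×1.9700×10^7/(π×38.91×0.8944) = 2.883×10^6 mm³.
d_o = 142.3 mm.

d_o = 142 mm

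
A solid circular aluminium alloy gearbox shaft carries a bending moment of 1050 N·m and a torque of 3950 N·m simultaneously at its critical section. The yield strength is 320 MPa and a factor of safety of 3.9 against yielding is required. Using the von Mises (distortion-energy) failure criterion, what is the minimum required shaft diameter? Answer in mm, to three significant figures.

d = 76.3 mm

σ_allow = σ_y/n = 320/3.9 = 82.05 MPa.
For a solid shaft σ_b = 32M/(πd³) and τ = 16T/(πd³), so the von Mises stress is σ' = (16/πd³)·√(4M²+3T²).
√(4M²+3T²) = √(4×(1.050×10^6)² + 3×(3.950×10^6)²) = 7.157×10^6 N·mm.
d³ = 16×7.157×10^6/(π×82.05) = 444200 mm³.
d = 76.30 mm.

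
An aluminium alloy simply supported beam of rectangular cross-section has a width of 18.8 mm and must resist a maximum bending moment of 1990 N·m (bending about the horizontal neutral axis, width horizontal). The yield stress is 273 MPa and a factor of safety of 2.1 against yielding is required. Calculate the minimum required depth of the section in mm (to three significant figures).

h = 69.9 mm

σ_allow = 273/2.1 = 130.0 MPa.
For a rectangular section σ = 6M/(bh²), so h² = 6M/(b σ_allow) = 6×1990000/(18.8×130.0) = 4885 mm².
h = 69.90 mm.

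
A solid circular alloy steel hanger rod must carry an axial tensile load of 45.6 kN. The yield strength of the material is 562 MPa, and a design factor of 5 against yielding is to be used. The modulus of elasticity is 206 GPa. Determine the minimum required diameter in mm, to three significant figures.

d = 22.7 mm

Allowable stress σ_allow = 562/5 = 112.4 MPa.
Required area A = F/σ_allow = 45600/112.4 = 405.7 mm².
A = πd²/4 → d = √(4A/π) = 22.73 mm.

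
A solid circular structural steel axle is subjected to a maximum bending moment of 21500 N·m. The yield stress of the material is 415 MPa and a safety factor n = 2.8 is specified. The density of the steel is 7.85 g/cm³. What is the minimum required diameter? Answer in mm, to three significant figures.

d = 114 mm

σ_allow = 415/2.8 = 148.2 MPa.
For a solid circular section σ = 32M/(πd³), so d³ = 32M/(π σ_allow) = 32×2.1500×10^7/(π×148.2) = 1.478×10^6 mm³.
d = 113.9 mm.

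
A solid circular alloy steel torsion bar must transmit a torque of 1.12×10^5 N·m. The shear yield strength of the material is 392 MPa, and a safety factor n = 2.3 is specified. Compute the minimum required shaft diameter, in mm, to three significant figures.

d = 150 mm

Allowable shear stress τ_allow = 392/2.3 = 170.4 MPa.
For a solid shaft τ = 16T/(πd³), so d³ = 16T/(π τ_allow) = 16×1.1200×10^8/(π×170.4) = 3.347×10^6 mm³.
d = (3.347×10^6)^(1/3) = 149.6 mm.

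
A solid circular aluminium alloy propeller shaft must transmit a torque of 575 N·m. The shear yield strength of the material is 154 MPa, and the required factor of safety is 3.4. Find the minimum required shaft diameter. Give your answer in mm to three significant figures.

Allowable shear stress τ_allow = 154/3.4 = 45.29 MPa.
For a solid shaft τ = 16T/(πd³), so d³ = 16T/(π τ_allow) = 16×575000/(π×45.29) = 64650 mm³.
d = (64650)^(1/3) = 40.14 mm.

d = 40.1 mm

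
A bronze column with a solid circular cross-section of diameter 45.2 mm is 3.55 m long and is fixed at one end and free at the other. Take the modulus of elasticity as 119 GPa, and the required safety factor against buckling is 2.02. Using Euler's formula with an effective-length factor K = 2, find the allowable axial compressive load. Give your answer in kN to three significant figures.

I = πd⁴/64 = π×45.2⁴/64 = 204900 mm⁴.
Effective length L_e = KL = 2×3.55 m = 7100 mm.
Euler critical load P_cr = π²EI/L_e² = π²×119000×204900/7100² = 4774 N.
P_allow = P_cr/n = 4774/2.02 = 2363 N.

P_allow = 2.36 kN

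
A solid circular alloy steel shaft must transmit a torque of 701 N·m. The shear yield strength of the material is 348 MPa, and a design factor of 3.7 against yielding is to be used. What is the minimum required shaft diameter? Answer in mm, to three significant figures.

Allowable shear stress τ_allow = 348/3.7 = 94.05 MPa.
For a solid shaft τ = 16T/(πd³), so d³ = 16T/(π τ_allow) = 16×701000/(π×94.05) = 37960 mm³.
d = (37960)^(1/3) = 33.61 mm.

d = 33.6 mm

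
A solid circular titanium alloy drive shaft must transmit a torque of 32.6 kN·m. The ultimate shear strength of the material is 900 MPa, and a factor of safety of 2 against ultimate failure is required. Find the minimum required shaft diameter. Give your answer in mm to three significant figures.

d = 71.7 mm

Allowable shear stress τ_allow = 900/2 = 450.0 MPa.
For a solid shaft τ = 16T/(πd³), so d³ = 16T/(π τ_allow) = 16×3.2600×10^7/(π×450.0) = 369000 mm³.
d = (369000)^(1/3) = 71.72 mm.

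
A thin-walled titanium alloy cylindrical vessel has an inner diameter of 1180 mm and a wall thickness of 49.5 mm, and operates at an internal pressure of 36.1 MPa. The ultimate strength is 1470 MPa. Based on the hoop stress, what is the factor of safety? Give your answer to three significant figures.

σ_h = pD/(2t) = 36.1×1180/(2×49.5) = 430.3 MPa.
n = 1470/430.3 = 3.416.

n = 3.42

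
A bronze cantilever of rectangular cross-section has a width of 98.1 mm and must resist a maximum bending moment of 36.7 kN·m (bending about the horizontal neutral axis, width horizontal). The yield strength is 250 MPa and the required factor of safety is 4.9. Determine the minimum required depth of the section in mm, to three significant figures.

h = 210 mm

σ_allow = 250/4.9 = 51.02 MPa.
For a rectangular section σ = 6M/(bh²), so h² = 6M/(b σ_allow) = 6×3.6700×10^7/(98.1×51.02) = 44000 mm².
h = 209.8 mm.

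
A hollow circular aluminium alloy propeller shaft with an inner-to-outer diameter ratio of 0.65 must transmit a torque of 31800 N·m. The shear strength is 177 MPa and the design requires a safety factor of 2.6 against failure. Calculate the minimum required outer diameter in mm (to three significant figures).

τ_allow = 177/2.6 = 68.08 MPa.
For a hollow shaft τ = 16T/[πd_o³(1−k⁴)] with k = 0.65, so 1−k⁴ = 0.8215.
d_o³ = 16T/[π τ_allow (1−k⁴)] = 16×3.1800×10^7/(π×68.08×0.8215) = 2.896×10^6 mm³.
d_o = 142.5 mm.

d_o = 143 mm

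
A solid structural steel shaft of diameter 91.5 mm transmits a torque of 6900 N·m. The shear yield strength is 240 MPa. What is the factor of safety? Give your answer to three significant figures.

τ = 16T/(πd³) = 16×6900000/(π×91.5³) = 45.87 MPa.
n = τ_limit/τ = 240/45.87 = 5.232.

n = 5.23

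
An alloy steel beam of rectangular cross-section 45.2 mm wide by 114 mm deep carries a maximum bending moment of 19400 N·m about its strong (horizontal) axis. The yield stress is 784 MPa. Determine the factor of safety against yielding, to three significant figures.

n = 3.96

Section modulus S = bh²/6 = 45.2×114²/6 = 97900 mm³.
σ = M/S = 1.9400×10^7/97900 = 198.2 MPa.
n = 784/198.2 = 3.957.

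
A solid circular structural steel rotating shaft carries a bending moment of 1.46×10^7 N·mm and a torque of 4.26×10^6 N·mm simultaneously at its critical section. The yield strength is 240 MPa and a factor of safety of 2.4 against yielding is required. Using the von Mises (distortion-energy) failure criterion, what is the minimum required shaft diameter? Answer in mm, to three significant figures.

σ_allow = σ_y/n = 240/2.4 = 100.0 MPa.
For a solid shaft σ_b = 32M/(πd³) and τ = 16T/(πd³), so the von Mises stress is σ' = (16/πd³)·√(4M²+3T²).
√(4M²+3T²) = √(4×(1.460×10^7)² + 3×(4.260×10^6)²) = 3.012×10^7 N·mm.
d³ = 16×3.012×10^7/(π×100.0) = 1.534×10^6 mm³.
d = 115.3 mm.

d = 115 mm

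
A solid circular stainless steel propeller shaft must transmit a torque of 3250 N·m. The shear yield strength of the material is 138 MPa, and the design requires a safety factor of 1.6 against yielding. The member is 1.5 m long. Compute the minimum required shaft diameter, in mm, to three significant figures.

Allowable shear stress τ_allow = 138/1.6 = 86.25 MPa.
For a solid shaft τ = 16T/(πd³), so d³ = 16T/(π τ_allow) = 16×3250000/(π×86.25) = 191900 mm³.
d = (191900)^(1/3) = 57.68 mm.

d = 57.7 mm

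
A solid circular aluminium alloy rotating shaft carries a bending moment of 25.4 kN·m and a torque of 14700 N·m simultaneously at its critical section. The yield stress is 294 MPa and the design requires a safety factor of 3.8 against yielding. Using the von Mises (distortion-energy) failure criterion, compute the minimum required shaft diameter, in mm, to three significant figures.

d = 155 mm

σ_allow = σ_y/n = 294/3.8 = 77.37 MPa.
For a solid shaft σ_b = 32M/(πd³) and τ = 16T/(πd³), so the von Mises stress is σ' = (16/πd³)·√(4M²+3T²).
√(4M²+3T²) = √(4×(2.540×10^7)² + 3×(1.470×10^7)²) = 5.682×10^7 N·mm.
d³ = 16×5.682×10^7/(π×77.37) = 3.741×10^6 mm³.
d = 155.2 mm.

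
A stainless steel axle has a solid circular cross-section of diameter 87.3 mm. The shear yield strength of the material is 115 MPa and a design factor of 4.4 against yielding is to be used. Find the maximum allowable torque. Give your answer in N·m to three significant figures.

τ_allow = 115/4.4 = 26.14 MPa.
For a solid shaft T_allow = τ_allow·πd³/16; πd³/16 = π×87.3³/16 = 130600 mm³.
T_allow = 26.14×130600 = 3.414×10^6 N·mm = 3414 N·m.

T_allow = 3410 N·m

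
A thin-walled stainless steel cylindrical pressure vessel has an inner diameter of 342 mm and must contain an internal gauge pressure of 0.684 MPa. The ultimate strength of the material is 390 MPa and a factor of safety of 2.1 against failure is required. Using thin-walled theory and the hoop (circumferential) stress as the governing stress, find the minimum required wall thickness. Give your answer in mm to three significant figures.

t = 0.630 mm

σ_allow = 390/2.1 = 185.7 MPa.
Hoop stress σ_h = pD/(2t), so t = pD/(2σ_allow) = 0.684×342/(2×185.7) = 0.6298 mm.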